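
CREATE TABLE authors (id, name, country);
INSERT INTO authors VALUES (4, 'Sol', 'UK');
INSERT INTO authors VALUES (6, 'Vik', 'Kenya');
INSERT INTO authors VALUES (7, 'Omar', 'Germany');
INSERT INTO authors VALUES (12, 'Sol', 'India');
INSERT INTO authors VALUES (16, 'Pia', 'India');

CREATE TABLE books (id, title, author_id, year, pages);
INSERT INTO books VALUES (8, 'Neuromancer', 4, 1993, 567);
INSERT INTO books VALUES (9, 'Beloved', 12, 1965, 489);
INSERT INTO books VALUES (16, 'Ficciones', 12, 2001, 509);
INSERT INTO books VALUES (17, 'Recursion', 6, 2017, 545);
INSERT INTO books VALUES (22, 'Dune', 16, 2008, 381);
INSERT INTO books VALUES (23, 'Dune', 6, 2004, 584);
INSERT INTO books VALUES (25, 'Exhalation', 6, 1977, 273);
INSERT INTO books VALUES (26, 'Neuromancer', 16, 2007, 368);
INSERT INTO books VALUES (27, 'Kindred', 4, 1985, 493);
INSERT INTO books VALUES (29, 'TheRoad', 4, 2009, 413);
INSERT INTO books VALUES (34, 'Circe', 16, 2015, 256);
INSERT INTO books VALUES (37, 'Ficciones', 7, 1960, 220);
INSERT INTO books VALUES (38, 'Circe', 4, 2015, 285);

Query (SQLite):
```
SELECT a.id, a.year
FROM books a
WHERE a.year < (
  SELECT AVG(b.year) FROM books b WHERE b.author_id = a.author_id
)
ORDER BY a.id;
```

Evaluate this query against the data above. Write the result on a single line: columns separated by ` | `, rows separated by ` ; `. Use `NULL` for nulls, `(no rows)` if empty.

8 | 1993 ; 9 | 1965 ; 22 | 2008 ; 25 | 1977 ; 26 | 2007 ; 27 | 1985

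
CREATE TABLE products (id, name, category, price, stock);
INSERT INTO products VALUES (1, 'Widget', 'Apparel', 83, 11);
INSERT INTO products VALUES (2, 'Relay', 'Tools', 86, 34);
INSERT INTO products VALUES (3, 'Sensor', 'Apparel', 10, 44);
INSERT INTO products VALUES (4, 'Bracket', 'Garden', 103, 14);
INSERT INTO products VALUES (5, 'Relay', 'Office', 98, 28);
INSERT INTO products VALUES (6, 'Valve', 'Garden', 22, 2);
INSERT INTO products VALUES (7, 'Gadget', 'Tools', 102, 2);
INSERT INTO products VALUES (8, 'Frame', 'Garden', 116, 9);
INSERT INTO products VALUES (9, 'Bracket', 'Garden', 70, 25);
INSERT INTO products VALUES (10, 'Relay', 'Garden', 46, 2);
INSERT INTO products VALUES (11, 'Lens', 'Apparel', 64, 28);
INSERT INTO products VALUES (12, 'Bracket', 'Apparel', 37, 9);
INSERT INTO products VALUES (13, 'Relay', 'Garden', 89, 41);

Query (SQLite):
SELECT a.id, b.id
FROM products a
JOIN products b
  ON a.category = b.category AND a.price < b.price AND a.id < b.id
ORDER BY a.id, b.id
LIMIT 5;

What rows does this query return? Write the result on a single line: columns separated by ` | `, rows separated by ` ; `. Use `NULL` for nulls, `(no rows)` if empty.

Pairs (a,b) with same category, a.price < b.price, a.id < b.id.
category groups: Apparel:{1,3,11,12} Garden:{4,6,8,9,10,13} Office:{5} Tools:{2,7}
Ordered by (a.id, b.id); first 5.

2 | 7 ; 3 | 11 ; 3 | 12 ; 4 | 8 ; 6 | 8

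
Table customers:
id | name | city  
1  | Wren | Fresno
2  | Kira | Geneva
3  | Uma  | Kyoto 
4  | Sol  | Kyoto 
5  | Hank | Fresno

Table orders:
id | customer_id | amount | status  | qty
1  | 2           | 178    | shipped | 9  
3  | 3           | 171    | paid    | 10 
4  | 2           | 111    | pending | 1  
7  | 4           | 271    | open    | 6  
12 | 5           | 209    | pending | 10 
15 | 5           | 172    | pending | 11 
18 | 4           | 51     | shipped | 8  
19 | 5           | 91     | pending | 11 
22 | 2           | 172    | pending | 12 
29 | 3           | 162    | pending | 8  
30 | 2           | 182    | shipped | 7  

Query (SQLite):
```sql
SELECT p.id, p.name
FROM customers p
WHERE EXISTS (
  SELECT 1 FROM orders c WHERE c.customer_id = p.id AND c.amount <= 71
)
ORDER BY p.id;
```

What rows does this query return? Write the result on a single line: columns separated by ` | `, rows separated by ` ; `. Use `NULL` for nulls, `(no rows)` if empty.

4 | Sol

For each customers row, check whether any orders with matching customer_id has amount <= 71.
Keep rows where that is true.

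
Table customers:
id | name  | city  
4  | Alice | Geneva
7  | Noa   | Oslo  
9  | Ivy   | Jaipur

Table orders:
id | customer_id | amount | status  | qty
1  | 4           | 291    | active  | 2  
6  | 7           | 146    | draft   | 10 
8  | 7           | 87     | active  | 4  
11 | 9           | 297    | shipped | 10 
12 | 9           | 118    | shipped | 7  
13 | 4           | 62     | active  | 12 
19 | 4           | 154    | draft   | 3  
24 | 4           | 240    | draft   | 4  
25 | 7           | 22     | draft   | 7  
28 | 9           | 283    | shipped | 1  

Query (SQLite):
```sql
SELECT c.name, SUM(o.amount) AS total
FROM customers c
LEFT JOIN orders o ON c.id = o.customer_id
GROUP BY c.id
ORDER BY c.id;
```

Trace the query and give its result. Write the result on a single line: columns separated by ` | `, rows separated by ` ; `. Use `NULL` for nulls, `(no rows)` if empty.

LEFT JOIN keeps every customers row; unmatched ones get NULL for orders columns.
Group by customers.id and compute SUM(o.amount). SUM over an all-NULL group is NULL.
  4: ids {1, 13, 19, 24} → SUM(o.amount)=747
  7: ids {6, 8, 25} → SUM(o.amount)=255
  9: ids {11, 12, 28} → SUM(o.amount)=698

Alice | 747 ; Noa | 255 ; Ivy | 698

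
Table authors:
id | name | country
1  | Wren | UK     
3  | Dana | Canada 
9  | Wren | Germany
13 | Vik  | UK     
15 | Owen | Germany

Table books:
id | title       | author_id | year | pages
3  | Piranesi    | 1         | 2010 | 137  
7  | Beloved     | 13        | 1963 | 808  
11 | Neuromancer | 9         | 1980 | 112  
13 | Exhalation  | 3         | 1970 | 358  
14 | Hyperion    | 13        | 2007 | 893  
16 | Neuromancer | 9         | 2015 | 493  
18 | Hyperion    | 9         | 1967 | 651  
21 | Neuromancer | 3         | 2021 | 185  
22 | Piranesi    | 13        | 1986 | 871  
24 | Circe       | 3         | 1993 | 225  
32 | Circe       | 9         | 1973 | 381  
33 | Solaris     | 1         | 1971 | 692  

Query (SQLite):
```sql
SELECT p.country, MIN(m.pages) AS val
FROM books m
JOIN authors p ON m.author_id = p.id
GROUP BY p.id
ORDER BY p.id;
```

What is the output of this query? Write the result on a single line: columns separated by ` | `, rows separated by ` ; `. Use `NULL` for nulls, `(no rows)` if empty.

Join each books row to its authors via author_id.
Group joined rows by authors.id; compute MIN(m.pages) per group.
  1: ids {3, 33} → MIN(m.pages)=137
  3: ids {13, 21, 24} → MIN(m.pages)=185
  9: ids {11, 16, 18, 32} → MIN(m.pages)=112
  13: ids {7, 14, 22} → MIN(m.pages)=808

UK | 137 ; Canada | 185 ; Germany | 112 ; UK | 808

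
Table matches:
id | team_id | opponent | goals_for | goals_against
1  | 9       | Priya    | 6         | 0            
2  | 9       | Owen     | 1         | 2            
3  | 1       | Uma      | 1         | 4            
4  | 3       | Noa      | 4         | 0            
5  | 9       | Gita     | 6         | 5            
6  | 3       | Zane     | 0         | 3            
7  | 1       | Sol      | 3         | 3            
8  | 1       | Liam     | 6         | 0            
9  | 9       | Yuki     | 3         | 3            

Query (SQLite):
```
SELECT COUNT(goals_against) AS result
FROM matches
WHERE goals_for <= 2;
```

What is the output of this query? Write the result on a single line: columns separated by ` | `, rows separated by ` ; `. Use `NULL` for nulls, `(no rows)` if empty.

Rows where goals_for <= 2 → goals_against values: [2, 4, 3].
COUNT(goals_against) counts non-NULL values → 3.

3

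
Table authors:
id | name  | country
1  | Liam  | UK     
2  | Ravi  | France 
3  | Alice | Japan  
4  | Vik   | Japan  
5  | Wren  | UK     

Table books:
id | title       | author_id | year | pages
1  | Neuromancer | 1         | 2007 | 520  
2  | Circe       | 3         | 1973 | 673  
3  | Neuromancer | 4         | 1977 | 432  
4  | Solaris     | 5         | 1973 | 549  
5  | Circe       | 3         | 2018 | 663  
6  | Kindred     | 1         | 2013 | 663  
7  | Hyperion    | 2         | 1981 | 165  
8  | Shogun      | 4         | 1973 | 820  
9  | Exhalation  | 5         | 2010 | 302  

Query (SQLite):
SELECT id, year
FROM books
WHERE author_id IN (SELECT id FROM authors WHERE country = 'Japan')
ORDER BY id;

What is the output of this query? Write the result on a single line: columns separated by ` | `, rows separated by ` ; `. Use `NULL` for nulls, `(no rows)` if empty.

2 | 1973 ; 3 | 1977 ; 5 | 2018 ; 8 | 1973

Inner query: authors.id where country = 'Japan'.
Outer: keep books rows whose author_id is in that set.
Inner query → {3, 4}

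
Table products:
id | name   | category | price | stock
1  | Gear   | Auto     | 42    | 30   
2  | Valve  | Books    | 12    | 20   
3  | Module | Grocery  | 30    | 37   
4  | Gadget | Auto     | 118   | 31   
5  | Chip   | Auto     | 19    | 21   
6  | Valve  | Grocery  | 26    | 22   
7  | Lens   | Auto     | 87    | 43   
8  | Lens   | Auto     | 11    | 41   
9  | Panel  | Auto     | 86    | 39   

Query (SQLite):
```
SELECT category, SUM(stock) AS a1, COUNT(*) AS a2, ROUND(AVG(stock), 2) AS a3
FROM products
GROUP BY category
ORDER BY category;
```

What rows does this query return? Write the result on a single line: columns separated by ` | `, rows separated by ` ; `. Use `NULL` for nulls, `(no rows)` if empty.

Auto | 205 | 6 | 34.17 ; Books | 20 | 1 | 20 ; Grocery | 59 | 2 | 29.5

Group products by category.
Per group compute: SUM(stock), COUNT(*), ROUND(AVG(stock), 2).
  Auto: ids {1, 4, 5, 7, 8, 9} → SUM(stock)=205, COUNT(*)=6, ROUND(AVG(stock), 2)=34.17
  Books: ids {2} → SUM(stock)=20, COUNT(*)=1, ROUND(AVG(stock), 2)=20
  Grocery: ids {3, 6} → SUM(stock)=59, COUNT(*)=2, ROUND(AVG(stock), 2)=29.5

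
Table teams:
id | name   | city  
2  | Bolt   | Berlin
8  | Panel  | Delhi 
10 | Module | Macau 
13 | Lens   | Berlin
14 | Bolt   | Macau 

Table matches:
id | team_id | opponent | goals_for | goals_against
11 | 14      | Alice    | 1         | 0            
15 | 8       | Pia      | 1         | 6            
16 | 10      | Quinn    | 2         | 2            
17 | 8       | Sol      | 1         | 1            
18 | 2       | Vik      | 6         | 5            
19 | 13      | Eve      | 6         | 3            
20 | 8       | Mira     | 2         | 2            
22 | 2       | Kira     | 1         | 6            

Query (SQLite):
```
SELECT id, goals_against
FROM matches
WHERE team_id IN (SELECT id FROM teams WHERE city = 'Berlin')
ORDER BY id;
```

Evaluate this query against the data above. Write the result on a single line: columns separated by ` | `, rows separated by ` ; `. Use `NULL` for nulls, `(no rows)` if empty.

18 | 5 ; 19 | 3 ; 22 | 6

Inner query: teams.id where city = 'Berlin'.
Outer: keep matches rows whose team_id is in that set.
Inner query → {2, 13}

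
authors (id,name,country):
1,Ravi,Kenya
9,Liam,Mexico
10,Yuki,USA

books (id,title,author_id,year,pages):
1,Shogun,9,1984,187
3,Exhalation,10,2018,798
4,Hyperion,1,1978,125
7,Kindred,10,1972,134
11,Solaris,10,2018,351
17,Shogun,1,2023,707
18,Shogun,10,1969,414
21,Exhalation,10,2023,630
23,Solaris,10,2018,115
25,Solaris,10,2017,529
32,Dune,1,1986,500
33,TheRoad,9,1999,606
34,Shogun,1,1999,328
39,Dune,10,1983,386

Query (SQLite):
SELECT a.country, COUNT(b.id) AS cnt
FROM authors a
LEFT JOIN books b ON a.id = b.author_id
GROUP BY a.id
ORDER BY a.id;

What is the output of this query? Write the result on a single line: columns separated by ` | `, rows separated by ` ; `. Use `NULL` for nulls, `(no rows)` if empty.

Kenya | 4 ; Mexico | 2 ; USA | 8

LEFT JOIN keeps every authors row; unmatched ones get NULL for books columns.
Group by authors.id and compute COUNT(b.id). COUNT(col) of an all-NULL group is 0.
  1: ids {4, 17, 32, 34} → COUNT(b.id)=4
  9: ids {1, 33} → COUNT(b.id)=2
  10: ids {3, 7, 11, 18, 21, 23, 25, 39} → COUNT(b.id)=8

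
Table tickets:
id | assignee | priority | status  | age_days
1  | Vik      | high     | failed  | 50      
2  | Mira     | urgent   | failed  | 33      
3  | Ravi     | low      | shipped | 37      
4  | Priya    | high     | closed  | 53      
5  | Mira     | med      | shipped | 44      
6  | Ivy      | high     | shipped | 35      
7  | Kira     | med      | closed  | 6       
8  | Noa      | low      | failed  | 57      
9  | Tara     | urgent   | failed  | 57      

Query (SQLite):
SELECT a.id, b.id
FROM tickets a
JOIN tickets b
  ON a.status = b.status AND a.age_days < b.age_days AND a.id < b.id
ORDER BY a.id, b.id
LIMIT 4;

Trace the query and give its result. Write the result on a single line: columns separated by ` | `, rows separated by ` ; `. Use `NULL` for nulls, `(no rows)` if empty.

Pairs (a,b) with same status, a.age_days < b.age_days, a.id < b.id.
status groups: closed:{4,7} failed:{1,2,8,9} shipped:{3,5,6}
Ordered by (a.id, b.id); first 4.

1 | 8 ; 1 | 9 ; 2 | 8 ; 2 | 9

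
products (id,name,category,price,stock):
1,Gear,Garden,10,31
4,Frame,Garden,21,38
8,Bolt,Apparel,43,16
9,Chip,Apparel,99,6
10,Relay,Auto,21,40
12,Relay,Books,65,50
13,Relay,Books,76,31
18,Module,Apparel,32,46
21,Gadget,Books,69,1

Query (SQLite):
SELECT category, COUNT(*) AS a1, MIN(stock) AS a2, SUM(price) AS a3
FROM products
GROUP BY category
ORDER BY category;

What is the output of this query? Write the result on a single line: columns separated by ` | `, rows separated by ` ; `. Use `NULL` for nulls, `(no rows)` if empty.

Apparel | 3 | 6 | 174 ; Auto | 1 | 40 | 21 ; Books | 3 | 1 | 210 ; Garden | 2 | 31 | 31

Group products by category.
Per group compute: COUNT(*), MIN(stock), SUM(price).
  Apparel: ids {8, 9, 18} → COUNT(*)=3, MIN(stock)=6, SUM(price)=174
  Auto: ids {10} → COUNT(*)=1, MIN(stock)=40, SUM(price)=21
  Books: ids {12, 13, 21} → COUNT(*)=3, MIN(stock)=1, SUM(price)=210
  Garden: ids {1, 4} → COUNT(*)=2, MIN(stock)=31, SUM(price)=31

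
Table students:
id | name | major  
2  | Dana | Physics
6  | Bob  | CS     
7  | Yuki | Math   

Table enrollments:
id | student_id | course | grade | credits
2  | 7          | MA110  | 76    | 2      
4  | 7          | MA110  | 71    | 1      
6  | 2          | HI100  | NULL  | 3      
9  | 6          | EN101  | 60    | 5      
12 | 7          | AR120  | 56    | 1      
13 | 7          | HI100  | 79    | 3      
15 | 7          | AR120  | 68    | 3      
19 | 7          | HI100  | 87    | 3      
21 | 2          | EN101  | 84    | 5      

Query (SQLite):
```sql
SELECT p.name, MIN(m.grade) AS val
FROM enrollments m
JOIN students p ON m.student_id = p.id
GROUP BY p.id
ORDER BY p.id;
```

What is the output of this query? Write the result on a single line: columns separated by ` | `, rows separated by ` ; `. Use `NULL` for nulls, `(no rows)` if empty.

Dana | 84 ; Bob | 60 ; Yuki | 56

Join each enrollments row to its students via student_id.
Group joined rows by students.id; compute MIN(m.grade) per group.
  2: ids {6, 21} → MIN(m.grade)=84
  6: ids {9} → MIN(m.grade)=60
  7: ids {2, 4, 12, 13, 15, 19} → MIN(m.grade)=56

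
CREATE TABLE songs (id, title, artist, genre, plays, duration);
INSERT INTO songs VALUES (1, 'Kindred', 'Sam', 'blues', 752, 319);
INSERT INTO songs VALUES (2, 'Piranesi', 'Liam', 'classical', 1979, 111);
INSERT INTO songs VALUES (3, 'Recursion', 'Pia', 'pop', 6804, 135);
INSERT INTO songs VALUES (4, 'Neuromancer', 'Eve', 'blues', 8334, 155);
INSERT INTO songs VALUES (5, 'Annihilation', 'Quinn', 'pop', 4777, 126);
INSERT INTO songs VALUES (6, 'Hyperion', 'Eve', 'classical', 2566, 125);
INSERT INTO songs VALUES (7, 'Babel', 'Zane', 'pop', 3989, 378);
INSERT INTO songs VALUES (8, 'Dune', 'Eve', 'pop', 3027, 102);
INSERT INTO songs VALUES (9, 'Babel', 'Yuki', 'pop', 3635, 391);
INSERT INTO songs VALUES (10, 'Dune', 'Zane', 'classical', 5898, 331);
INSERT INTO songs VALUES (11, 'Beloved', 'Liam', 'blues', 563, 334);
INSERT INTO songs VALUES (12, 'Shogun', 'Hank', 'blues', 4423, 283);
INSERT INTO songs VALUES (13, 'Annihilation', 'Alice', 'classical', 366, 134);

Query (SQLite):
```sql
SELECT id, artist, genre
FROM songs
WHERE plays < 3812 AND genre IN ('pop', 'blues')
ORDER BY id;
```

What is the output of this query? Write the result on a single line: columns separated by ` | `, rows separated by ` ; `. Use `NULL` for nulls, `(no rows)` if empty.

plays < 3812: ids {1, 2, 6, 8, 9, 11, 13}
genre IN ('pop', 'blues'): ids {1, 3, 4, 5, 7, 8, 9, 11, 12}
Combine with AND.

1 | Sam | blues ; 8 | Eve | pop ; 9 | Yuki | pop ; 11 | Liam | blues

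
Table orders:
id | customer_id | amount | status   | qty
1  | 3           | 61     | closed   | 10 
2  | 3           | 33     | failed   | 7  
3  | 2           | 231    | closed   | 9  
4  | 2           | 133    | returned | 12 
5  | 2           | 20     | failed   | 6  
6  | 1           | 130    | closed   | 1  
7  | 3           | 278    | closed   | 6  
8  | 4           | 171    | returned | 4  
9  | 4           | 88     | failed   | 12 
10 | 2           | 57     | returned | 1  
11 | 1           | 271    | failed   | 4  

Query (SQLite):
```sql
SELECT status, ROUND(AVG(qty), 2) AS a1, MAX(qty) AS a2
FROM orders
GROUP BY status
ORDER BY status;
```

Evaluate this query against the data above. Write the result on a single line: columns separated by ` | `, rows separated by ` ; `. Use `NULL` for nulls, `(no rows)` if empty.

closed | 6.5 | 10 ; failed | 7.25 | 12 ; returned | 5.67 | 12

Group orders by status.
Per group compute: ROUND(AVG(qty), 2), MAX(qty).
  closed: ids {1, 3, 6, 7} → ROUND(AVG(qty), 2)=6.5, MAX(qty)=10
  failed: ids {2, 5, 9, 11} → ROUND(AVG(qty), 2)=7.25, MAX(qty)=12
  returned: ids {4, 8, 10} → ROUND(AVG(qty), 2)=5.67, MAX(qty)=12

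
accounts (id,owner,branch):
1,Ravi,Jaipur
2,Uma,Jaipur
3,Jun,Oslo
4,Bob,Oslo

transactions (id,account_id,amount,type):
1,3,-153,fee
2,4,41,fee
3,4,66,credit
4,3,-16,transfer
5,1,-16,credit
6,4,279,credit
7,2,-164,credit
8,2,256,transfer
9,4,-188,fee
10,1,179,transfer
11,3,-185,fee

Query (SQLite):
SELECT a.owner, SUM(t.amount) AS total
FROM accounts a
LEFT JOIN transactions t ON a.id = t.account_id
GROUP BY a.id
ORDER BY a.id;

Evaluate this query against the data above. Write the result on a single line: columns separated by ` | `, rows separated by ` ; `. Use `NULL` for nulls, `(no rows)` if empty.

LEFT JOIN keeps every accounts row; unmatched ones get NULL for transactions columns.
Group by accounts.id and compute SUM(t.amount). SUM over an all-NULL group is NULL.
  1: ids {5, 10} → SUM(t.amount)=163
  2: ids {7, 8} → SUM(t.amount)=92
  3: ids {1, 4, 11} → SUM(t.amount)=-354
  4: ids {2, 3, 6, 9} → SUM(t.amount)=198

Ravi | 163 ; Uma | 92 ; Jun | -354 ; Bob | 198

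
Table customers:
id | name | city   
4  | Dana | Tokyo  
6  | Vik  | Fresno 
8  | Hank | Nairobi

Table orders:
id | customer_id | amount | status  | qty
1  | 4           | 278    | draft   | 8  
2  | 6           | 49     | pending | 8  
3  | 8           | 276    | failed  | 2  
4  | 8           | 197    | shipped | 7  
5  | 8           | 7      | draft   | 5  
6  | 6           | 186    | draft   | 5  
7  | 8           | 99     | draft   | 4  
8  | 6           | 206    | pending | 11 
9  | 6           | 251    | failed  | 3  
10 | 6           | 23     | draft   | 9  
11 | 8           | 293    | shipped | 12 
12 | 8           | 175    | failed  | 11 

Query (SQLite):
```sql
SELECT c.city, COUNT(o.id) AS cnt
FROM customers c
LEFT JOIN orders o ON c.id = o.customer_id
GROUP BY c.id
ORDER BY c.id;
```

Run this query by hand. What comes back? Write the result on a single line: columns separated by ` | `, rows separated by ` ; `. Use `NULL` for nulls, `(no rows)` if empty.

Tokyo | 1 ; Fresno | 5 ; Nairobi | 6

LEFT JOIN keeps every customers row; unmatched ones get NULL for orders columns.
Group by customers.id and compute COUNT(o.id). COUNT(col) of an all-NULL group is 0.
  4: ids {1} → COUNT(o.id)=1
  6: ids {2, 6, 8, 9, 10} → COUNT(o.id)=5
  8: ids {3, 4, 5, 7, 11, 12} → COUNT(o.id)=6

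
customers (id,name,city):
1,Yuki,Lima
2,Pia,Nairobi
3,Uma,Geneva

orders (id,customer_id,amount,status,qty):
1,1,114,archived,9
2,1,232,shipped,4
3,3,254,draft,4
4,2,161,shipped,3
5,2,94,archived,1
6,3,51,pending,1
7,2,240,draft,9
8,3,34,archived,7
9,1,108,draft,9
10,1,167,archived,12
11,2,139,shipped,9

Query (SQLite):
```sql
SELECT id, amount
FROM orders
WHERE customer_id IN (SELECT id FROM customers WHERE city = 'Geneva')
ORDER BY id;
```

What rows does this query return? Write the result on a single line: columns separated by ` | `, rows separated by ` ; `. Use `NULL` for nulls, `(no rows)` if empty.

Inner query: customers.id where city = 'Geneva'.
Outer: keep orders rows whose customer_id is in that set.
Inner query → {3}

3 | 254 ; 6 | 51 ; 8 | 34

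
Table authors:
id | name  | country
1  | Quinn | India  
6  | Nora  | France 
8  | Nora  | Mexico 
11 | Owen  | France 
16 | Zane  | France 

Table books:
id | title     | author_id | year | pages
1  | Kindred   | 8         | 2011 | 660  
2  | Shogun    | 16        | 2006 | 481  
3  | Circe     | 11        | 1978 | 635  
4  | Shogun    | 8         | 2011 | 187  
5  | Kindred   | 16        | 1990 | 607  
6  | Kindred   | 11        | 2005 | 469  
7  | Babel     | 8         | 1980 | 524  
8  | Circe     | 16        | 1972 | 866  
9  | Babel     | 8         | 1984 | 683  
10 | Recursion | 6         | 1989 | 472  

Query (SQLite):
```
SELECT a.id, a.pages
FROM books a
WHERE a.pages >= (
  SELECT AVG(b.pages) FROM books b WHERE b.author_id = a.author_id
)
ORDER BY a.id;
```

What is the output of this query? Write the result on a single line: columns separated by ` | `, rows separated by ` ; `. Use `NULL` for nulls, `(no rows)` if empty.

1 | 660 ; 3 | 635 ; 7 | 524 ; 8 | 866 ; 9 | 683 ; 10 | 472

For each books row a, compute AVG(pages) over rows sharing a.author_id.
Keep row a if a.pages >= that per-group AVG.
  author_id=6: AVG(pages) = 472.0
  author_id=8: AVG(pages) = 513.5
  author_id=11: AVG(pages) = 552.0
  author_id=16: AVG(pages) = 651.333333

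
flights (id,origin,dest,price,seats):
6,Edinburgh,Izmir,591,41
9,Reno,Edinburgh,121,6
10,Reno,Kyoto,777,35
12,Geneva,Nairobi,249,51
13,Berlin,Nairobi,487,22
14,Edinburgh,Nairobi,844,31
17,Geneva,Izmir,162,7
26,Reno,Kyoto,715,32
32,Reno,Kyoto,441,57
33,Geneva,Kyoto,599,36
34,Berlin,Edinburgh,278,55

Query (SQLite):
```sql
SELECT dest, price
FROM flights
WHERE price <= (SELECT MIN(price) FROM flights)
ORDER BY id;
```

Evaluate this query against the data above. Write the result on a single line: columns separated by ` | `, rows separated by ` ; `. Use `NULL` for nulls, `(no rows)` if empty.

Edinburgh | 121

Scalar subquery: MIN(price) over all flights rows = 121.
Keep rows where price <= that value.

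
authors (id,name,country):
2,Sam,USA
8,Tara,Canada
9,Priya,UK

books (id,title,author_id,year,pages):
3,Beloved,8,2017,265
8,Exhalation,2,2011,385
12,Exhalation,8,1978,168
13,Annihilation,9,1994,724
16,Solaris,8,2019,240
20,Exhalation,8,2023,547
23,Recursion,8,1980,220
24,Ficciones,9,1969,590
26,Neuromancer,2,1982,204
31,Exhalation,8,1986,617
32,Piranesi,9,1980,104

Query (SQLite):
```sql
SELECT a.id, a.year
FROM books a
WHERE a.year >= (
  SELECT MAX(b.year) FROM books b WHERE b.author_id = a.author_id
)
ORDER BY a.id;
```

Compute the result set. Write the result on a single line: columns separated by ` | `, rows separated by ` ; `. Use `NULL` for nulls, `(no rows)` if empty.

8 | 2011 ; 13 | 1994 ; 20 | 2023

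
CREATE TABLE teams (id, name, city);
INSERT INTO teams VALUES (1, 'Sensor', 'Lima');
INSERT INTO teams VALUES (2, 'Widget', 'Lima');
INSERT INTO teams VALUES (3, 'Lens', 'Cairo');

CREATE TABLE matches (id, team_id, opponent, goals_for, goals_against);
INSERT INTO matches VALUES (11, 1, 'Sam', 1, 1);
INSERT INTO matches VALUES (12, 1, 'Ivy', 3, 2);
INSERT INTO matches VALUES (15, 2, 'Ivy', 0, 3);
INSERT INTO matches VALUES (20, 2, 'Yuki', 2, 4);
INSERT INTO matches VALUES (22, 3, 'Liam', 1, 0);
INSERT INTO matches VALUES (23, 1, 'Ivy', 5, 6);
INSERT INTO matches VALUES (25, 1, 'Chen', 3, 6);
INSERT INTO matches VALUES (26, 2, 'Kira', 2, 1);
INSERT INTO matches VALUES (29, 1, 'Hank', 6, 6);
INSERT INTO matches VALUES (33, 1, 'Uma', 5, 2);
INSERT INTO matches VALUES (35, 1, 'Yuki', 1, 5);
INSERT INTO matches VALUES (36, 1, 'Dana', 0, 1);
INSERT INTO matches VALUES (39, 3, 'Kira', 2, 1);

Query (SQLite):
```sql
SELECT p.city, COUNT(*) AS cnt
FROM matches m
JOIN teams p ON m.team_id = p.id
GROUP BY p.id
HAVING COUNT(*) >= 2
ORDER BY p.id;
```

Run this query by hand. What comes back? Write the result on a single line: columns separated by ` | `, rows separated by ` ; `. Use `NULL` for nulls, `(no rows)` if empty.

Join each matches row to its teams via team_id.
Group joined rows by teams.id; compute COUNT(*) per group.
HAVING: keep groups with count ≥ 2.
  1: ids {11, 12, 23, 25, 29, 33, 35, 36} → COUNT(*)=8
  2: ids {15, 20, 26} → COUNT(*)=3
  3: ids {22, 39} → COUNT(*)=2

Lima | 8 ; Lima | 3 ; Cairo | 2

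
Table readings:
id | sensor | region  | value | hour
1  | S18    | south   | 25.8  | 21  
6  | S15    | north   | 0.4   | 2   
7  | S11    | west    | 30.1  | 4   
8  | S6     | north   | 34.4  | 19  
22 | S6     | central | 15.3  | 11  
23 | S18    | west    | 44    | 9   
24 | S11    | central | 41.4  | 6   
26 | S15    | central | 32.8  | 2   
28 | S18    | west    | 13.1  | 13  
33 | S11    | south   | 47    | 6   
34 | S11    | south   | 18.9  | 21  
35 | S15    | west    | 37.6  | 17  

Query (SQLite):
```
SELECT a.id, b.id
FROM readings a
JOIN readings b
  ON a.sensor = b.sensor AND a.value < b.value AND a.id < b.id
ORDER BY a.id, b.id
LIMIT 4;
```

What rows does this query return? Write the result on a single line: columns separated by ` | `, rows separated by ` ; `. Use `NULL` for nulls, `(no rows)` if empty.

1 | 23 ; 6 | 26 ; 6 | 35 ; 7 | 24

Pairs (a,b) with same sensor, a.value < b.value, a.id < b.id.
sensor groups: S11:{7,24,33,34} S15:{6,26,35} S18:{1,23,28} S6:{8,22}
Ordered by (a.id, b.id); first 4.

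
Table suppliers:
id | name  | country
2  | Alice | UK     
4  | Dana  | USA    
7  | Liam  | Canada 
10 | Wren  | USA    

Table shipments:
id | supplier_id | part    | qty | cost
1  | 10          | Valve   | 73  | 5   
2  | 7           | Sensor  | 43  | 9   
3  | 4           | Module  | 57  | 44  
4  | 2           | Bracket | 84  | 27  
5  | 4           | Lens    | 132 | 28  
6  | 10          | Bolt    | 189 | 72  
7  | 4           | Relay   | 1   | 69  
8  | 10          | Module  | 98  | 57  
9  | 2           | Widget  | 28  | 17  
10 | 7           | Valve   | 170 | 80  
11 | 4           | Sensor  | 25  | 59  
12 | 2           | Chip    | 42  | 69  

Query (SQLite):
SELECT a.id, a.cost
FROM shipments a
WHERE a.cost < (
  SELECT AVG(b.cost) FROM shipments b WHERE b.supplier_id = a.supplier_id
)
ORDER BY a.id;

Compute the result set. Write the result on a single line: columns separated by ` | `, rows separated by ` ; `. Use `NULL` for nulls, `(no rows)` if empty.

1 | 5 ; 2 | 9 ; 3 | 44 ; 4 | 27 ; 5 | 28 ; 9 | 17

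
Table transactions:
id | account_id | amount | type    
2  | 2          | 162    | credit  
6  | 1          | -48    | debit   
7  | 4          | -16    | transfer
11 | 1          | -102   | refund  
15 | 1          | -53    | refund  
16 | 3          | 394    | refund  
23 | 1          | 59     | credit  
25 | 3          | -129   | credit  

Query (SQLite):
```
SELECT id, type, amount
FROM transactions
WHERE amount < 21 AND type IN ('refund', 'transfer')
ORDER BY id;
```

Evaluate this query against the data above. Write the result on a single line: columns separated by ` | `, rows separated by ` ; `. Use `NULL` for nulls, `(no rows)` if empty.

amount < 21: ids {6, 7, 11, 15, 25}
type IN ('refund', 'transfer'): ids {7, 11, 15, 16}
Combine with AND.

7 | transfer | -16 ; 11 | refund | -102 ; 15 | refund | -53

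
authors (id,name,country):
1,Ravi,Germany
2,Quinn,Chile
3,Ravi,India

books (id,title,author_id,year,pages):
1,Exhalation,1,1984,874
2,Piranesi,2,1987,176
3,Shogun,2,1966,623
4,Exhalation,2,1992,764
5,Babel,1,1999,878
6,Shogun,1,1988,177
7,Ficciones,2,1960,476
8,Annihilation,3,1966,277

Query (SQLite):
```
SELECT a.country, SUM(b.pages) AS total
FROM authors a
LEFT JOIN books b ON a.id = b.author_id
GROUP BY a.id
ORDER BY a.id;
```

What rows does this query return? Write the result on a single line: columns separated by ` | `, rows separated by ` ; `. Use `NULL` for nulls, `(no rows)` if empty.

LEFT JOIN keeps every authors row; unmatched ones get NULL for books columns.
Group by authors.id and compute SUM(b.pages). SUM over an all-NULL group is NULL.
  1: ids {1, 5, 6} → SUM(b.pages)=1929
  2: ids {2, 3, 4, 7} → SUM(b.pages)=2039
  3: ids {8} → SUM(b.pages)=277

Germany | 1929 ; Chile | 2039 ; India | 277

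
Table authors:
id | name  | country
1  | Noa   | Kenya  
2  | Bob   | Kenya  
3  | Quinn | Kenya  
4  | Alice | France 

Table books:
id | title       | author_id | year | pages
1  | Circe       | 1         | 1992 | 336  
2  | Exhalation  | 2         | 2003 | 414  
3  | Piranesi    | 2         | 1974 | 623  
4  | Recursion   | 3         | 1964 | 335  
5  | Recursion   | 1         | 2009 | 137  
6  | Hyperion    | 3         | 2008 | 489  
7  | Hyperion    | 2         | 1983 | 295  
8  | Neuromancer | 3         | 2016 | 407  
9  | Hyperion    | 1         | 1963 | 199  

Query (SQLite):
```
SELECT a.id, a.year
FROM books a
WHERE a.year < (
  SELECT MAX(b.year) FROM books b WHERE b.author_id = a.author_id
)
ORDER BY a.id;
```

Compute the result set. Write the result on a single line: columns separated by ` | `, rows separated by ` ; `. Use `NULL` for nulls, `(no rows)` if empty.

1 | 1992 ; 3 | 1974 ; 4 | 1964 ; 6 | 2008 ; 7 | 1983 ; 9 | 1963

For each books row a, compute MAX(year) over rows sharing a.author_id.
Keep row a if a.year < that per-group MAX.
  author_id=1: MAX(year) = 2009
  author_id=2: MAX(year) = 2003
  author_id=3: MAX(year) = 2016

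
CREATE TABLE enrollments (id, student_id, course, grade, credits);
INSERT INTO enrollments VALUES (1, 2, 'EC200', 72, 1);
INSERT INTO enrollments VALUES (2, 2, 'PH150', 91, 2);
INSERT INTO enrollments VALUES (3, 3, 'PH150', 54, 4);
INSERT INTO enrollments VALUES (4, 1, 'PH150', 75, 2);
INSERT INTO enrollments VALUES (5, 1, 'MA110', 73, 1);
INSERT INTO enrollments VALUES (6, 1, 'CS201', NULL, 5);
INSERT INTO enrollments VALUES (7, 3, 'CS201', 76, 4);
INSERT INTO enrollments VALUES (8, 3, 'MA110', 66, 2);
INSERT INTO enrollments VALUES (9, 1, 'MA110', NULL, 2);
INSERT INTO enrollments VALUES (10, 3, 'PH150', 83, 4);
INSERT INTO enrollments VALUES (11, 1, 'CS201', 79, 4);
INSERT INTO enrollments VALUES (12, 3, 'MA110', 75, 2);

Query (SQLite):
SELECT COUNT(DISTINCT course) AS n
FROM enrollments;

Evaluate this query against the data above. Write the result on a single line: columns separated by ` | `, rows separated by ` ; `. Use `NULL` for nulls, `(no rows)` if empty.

4

Count distinct non-NULL course values.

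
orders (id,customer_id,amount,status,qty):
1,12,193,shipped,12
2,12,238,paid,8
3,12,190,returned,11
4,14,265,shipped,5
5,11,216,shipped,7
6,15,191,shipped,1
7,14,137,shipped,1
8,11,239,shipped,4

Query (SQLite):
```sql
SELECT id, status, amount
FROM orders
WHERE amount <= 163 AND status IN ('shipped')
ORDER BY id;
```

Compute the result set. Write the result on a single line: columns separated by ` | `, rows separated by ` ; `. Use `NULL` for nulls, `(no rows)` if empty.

7 | shipped | 137

amount <= 163: ids {7}
status IN ('shipped'): ids {1, 4, 5, 6, 7, 8}
Combine with AND.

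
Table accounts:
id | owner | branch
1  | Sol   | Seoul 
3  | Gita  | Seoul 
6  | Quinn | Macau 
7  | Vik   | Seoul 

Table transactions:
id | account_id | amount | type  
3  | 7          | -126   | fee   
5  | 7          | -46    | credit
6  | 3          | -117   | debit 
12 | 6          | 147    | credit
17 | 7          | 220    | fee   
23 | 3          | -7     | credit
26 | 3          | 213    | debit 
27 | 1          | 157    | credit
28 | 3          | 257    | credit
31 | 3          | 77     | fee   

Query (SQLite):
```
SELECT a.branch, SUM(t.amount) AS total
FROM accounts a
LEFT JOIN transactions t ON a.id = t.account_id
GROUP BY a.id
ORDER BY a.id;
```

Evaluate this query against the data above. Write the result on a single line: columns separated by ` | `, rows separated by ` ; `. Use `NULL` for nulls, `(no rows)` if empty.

Seoul | 157 ; Seoul | 423 ; Macau | 147 ; Seoul | 48

LEFT JOIN keeps every accounts row; unmatched ones get NULL for transactions columns.
Group by accounts.id and compute SUM(t.amount). SUM over an all-NULL group is NULL.
  1: ids {27} → SUM(t.amount)=157
  3: ids {6, 23, 26, 28, 31} → SUM(t.amount)=423
  6: ids {12} → SUM(t.amount)=147
  7: ids {3, 5, 17} → SUM(t.amount)=48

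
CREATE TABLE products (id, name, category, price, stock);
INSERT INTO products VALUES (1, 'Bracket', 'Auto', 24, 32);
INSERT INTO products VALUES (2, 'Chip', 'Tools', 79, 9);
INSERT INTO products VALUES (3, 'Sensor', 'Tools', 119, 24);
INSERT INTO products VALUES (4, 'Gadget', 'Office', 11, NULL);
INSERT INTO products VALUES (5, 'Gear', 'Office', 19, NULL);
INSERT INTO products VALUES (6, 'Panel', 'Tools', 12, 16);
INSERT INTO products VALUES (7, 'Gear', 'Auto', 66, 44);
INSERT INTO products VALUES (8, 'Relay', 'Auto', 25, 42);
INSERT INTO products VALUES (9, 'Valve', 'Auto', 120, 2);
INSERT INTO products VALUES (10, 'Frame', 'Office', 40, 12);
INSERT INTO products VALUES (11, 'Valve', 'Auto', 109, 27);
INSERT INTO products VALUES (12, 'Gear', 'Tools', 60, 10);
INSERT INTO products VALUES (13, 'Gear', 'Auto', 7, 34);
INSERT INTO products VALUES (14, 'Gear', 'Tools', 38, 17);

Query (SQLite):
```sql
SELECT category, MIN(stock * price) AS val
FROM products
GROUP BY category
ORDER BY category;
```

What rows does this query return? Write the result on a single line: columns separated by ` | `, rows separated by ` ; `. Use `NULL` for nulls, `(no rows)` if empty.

Auto | 238 ; Office | 480 ; Tools | 192

For each row compute stock * price.
Group by category; take MIN of the expression per group.
  Auto: ids {1, 7, 8, 9, 11, 13} → MIN(stock * price)=238
  Office: ids {4, 5, 10} → MIN(stock * price)=480
  Tools: ids {2, 3, 6, 12, 14} → MIN(stock * price)=192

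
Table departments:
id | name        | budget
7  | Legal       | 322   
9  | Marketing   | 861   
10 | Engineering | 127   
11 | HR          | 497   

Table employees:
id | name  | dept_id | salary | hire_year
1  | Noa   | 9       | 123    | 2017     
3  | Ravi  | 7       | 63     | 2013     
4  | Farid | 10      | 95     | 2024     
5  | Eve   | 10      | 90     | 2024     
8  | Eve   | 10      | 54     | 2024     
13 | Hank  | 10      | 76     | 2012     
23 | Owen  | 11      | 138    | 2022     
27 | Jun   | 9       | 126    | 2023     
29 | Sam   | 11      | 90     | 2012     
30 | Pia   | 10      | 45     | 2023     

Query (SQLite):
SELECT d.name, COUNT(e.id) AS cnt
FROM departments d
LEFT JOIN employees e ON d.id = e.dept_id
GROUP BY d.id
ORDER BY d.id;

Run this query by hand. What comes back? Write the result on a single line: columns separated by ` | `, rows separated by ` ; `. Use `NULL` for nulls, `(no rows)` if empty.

Legal | 1 ; Marketing | 2 ; Engineering | 5 ; HR | 2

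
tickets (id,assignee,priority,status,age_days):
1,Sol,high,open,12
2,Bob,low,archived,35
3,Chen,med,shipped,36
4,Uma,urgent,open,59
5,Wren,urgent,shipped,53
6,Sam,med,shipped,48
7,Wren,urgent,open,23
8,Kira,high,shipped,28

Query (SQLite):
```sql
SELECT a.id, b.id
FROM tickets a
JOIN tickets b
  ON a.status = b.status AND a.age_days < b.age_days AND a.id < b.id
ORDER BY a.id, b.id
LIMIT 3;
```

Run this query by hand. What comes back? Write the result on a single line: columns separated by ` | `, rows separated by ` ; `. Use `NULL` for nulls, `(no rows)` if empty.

1 | 4 ; 1 | 7 ; 3 | 5

Pairs (a,b) with same status, a.age_days < b.age_days, a.id < b.id.
status groups: archived:{2} open:{1,4,7} shipped:{3,5,6,8}
Ordered by (a.id, b.id); first 3.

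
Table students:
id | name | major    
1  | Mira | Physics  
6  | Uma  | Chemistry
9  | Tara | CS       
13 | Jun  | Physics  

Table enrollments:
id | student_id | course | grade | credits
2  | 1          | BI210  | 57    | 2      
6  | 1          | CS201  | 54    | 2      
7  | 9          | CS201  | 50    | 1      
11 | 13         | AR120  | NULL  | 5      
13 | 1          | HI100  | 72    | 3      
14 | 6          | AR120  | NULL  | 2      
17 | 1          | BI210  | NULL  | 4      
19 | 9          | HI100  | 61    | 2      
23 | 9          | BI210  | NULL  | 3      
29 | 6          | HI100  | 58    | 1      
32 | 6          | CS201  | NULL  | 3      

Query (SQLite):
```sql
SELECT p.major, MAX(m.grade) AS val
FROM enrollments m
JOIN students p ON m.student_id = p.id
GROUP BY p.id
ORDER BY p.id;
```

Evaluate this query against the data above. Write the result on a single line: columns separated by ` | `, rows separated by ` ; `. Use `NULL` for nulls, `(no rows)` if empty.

Physics | 72 ; Chemistry | 58 ; CS | 61 ; Physics | NULL

Join each enrollments row to its students via student_id.
Group joined rows by students.id; compute MAX(m.grade) per group.
  1: ids {2, 6, 13, 17} → MAX(m.grade)=72
  6: ids {14, 29, 32} → MAX(m.grade)=58
  9: ids {7, 19, 23} → MAX(m.grade)=61
  13: ids {11} → MAX(m.grade)=NULL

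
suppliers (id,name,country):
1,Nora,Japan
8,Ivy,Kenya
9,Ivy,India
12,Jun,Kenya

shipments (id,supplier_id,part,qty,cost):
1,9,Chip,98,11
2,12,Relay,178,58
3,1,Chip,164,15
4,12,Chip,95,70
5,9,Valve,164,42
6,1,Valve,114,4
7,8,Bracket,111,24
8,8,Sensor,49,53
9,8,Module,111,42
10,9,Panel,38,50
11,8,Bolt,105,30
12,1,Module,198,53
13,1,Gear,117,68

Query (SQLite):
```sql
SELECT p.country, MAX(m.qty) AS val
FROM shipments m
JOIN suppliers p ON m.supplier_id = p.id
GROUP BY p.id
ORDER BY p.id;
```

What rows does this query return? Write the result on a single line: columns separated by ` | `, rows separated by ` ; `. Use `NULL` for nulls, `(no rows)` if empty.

Japan | 198 ; Kenya | 111 ; India | 164 ; Kenya | 178

Join each shipments row to its suppliers via supplier_id.
Group joined rows by suppliers.id; compute MAX(m.qty) per group.
  1: ids {3, 6, 12, 13} → MAX(m.qty)=198
  8: ids {7, 8, 9, 11} → MAX(m.qty)=111
  9: ids {1, 5, 10} → MAX(m.qty)=164
  12: ids {2, 4} → MAX(m.qty)=178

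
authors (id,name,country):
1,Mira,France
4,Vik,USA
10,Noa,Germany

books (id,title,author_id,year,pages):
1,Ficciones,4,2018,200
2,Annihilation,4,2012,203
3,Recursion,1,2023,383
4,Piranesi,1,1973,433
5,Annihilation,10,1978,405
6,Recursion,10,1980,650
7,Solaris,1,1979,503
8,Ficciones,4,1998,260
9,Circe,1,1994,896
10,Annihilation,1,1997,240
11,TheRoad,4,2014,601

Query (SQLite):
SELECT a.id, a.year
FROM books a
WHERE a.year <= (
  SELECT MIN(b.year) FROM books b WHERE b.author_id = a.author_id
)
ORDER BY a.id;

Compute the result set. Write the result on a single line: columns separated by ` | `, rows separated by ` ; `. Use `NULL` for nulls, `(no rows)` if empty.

4 | 1973 ; 5 | 1978 ; 8 | 1998

For each books row a, compute MIN(year) over rows sharing a.author_id.
Keep row a if a.year <= that per-group MIN.
  author_id=1: MIN(year) = 1973
  author_id=4: MIN(year) = 1998
  author_id=10: MIN(year) = 1978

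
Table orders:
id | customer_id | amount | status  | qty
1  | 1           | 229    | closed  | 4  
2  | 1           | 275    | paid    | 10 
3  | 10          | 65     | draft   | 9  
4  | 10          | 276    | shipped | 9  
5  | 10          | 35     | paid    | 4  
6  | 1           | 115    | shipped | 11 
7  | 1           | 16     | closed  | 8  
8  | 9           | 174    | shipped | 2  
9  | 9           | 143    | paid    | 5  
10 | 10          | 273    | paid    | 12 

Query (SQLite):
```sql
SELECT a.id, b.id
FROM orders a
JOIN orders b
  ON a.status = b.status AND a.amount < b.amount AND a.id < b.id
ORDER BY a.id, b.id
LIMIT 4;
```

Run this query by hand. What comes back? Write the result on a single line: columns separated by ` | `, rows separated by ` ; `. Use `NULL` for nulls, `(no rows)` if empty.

Pairs (a,b) with same status, a.amount < b.amount, a.id < b.id.
status groups: closed:{1,7} draft:{3} paid:{2,5,9,10} shipped:{4,6,8}
Ordered by (a.id, b.id); first 4.

5 | 9 ; 5 | 10 ; 6 | 8 ; 9 | 10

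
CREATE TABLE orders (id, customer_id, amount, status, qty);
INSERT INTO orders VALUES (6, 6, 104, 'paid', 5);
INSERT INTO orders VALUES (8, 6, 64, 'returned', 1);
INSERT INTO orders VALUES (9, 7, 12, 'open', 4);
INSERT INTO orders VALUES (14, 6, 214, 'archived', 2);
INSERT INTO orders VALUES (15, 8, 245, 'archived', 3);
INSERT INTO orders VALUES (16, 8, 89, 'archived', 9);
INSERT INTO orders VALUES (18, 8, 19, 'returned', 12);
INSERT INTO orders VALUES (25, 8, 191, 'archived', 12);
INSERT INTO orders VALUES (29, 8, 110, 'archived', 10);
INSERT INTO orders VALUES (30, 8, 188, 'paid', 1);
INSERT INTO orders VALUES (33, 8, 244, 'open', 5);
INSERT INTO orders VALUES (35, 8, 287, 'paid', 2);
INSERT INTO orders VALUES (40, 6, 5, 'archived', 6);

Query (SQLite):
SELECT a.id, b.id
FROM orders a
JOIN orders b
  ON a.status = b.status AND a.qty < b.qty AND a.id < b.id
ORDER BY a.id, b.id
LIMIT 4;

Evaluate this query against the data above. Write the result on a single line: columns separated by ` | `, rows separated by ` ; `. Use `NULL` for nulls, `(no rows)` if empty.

8 | 18 ; 9 | 33 ; 14 | 15 ; 14 | 16

Pairs (a,b) with same status, a.qty < b.qty, a.id < b.id.
status groups: archived:{14,15,16,25,29,40} open:{9,33} paid:{6,30,35} returned:{8,18}
Ordered by (a.id, b.id); first 4.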